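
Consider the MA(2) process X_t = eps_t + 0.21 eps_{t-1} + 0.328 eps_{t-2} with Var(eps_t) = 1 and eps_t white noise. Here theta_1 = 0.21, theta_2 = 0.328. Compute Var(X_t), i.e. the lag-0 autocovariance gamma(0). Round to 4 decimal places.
\gamma(0) = 1.1517

For an MA(q) process X_t = eps_t + sum_i theta_i eps_{t-i} with
Var(eps_t) = sigma^2, the variance is
  gamma(0) = sigma^2 * (1 + sum_i theta_i^2).
  sum_i theta_i^2 = (0.21)^2 + (0.328)^2 = 0.0441 + 0.107584 = 0.151684.
  gamma(0) = 1 * (1 + 0.151684) = 1 * 1.151684 = 1.151684, which rounds to 1.1517.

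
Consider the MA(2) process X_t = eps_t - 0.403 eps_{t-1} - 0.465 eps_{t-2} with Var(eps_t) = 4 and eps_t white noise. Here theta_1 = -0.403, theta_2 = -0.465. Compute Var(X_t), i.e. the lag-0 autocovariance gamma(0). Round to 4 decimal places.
\gamma(0) = 5.5145

For an MA(q) process X_t = eps_t + sum_i theta_i eps_{t-i} with
Var(eps_t) = sigma^2, the variance is
  gamma(0) = sigma^2 * (1 + sum_i theta_i^2).
  sum_i theta_i^2 = (-0.403)^2 + (-0.465)^2 = 0.162409 + 0.216225 = 0.378634.
  gamma(0) = 4 * (1 + 0.378634) = 4 * 1.378634 = 5.514536, which rounds to 5.5145.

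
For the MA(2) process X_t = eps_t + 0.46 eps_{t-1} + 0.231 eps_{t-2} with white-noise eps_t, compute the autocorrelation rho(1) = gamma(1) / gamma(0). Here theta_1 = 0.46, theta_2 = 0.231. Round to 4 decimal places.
\rho(1) = 0.4477

For an MA(q) process with theta_0 = 1, the autocovariance is
  gamma(k) = sigma^2 * sum_{i=0..q-k} theta_i * theta_{i+k},
and rho(k) = gamma(k) / gamma(0). Sigma^2 cancels.
  numerator   = (1)*(0.46) + (0.46)*(0.231) = 0.56626.
  denominator = (1)^2 + (0.46)^2 + (0.231)^2 = 1.264961.
  rho(1) = 0.56626 / 1.264961 = 0.4477.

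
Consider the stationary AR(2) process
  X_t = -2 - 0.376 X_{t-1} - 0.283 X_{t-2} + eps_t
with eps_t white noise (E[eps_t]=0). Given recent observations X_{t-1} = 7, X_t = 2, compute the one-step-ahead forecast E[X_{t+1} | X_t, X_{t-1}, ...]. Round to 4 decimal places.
E[X_{t+1} \mid \mathcal F_t] = -4.7330

For an AR(p) model X_t = c + sum_i phi_i X_{t-i} + eps_t, the
one-step-ahead conditional mean is
  E[X_{t+1} | X_t, ...] = c + sum_i phi_i X_{t+1-i}.
Substitute known values:
  E[X_{t+1} | ...] = -2 + (-0.376) * (2) + (-0.283) * (7)
                   = -4.7330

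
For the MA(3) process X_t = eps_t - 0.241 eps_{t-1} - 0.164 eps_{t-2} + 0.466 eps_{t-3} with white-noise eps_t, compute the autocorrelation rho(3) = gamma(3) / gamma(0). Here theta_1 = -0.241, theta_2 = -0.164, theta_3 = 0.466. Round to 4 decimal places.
\rho(3) = 0.3579

For an MA(q) process with theta_0 = 1, the autocovariance is
  gamma(k) = sigma^2 * sum_{i=0..q-k} theta_i * theta_{i+k},
and rho(k) = gamma(k) / gamma(0). Sigma^2 cancels.
  numerator   = (1)*(0.466) = 0.466.
  denominator = (1)^2 + (-0.241)^2 + (-0.164)^2 + (0.466)^2 = 1.302133.
  rho(3) = 0.466 / 1.302133 = 0.3579.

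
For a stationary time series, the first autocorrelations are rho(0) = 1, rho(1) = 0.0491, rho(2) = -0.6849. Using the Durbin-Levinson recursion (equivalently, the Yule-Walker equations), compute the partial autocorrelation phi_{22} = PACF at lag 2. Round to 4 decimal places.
\phi_{22} = -0.6890

The PACF at lag k is phi_{kk}, the last component of the solution
to the Yule-Walker system G_k phi = r_k where
  (G_k)_{ij} = rho(|i - j|), (r_k)_i = rho(i), i,j = 1..k.
Equivalently, Durbin-Levinson gives phi_{kk} iteratively:
  phi_{11} = rho(1)
  phi_{kk} = [rho(k) - sum_{j=1..k-1} phi_{k-1,j} rho(k-j)]
            / [1 - sum_{j=1..k-1} phi_{k-1,j} rho(j)],
  phi_{k,j} = phi_{k-1,j} - phi_{kk} phi_{k-1,k-j},  j = 1..k-1.
Step k = 1:
  phi_11 = rho(1) = 0.0491.
Step k = 2:
  phi_22 = [rho(2) - phi_11 rho(1)] / [1 - phi_11 rho(1)] = [-0.6849 - (0.0491)(0.0491)] / [1 - (0.0491)(0.0491)]
         = -0.68731081 / 0.99758919 = -0.689.
Therefore phi_{22} = -0.6890.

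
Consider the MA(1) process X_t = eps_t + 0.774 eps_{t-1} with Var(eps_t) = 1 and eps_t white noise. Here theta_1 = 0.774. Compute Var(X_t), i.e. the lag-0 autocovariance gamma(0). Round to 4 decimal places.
\gamma(0) = 1.5991

For an MA(q) process X_t = eps_t + sum_i theta_i eps_{t-i} with
Var(eps_t) = sigma^2, the variance is
  gamma(0) = sigma^2 * (1 + sum_i theta_i^2).
  sum_i theta_i^2 = (0.774)^2 = 0.599076.
  gamma(0) = 1 * (1 + 0.599076) = 1 * 1.599076 = 1.599076, which rounds to 1.5991.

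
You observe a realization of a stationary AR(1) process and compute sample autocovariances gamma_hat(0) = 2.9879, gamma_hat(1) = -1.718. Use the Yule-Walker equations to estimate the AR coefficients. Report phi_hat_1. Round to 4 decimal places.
\hat\phi_{1} = -0.5750

The Yule-Walker equations for an AR(p) process read, in matrix form,
  Gamma_p phi = r_p,   with   (Gamma_p)_{ij} = gamma(|i - j|),
                       (r_p)_i = gamma(i),   i,j = 1..p.
Substitute the sample gammas (Toeplitz matrix and right-hand side of size 1):
  Gamma_p = [[2.9879]]
  r_p     = [-1.718]
With p = 1 this is the single equation gamma(0) phi_1 = gamma(1):
  phi_hat_1 = gamma(1) / gamma(0) = -1.718 / 2.9879 = -0.5750.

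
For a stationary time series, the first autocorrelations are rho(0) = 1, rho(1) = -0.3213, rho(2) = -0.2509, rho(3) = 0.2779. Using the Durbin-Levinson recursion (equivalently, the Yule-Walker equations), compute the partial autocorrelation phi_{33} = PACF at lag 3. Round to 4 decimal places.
\phi_{33} = 0.0510

The PACF at lag k is phi_{kk}, the last component of the solution
to the Yule-Walker system G_k phi = r_k where
  (G_k)_{ij} = rho(|i - j|), (r_k)_i = rho(i), i,j = 1..k.
Equivalently, Durbin-Levinson gives phi_{kk} iteratively:
  phi_{11} = rho(1)
  phi_{kk} = [rho(k) - sum_{j=1..k-1} phi_{k-1,j} rho(k-j)]
            / [1 - sum_{j=1..k-1} phi_{k-1,j} rho(j)],
  phi_{k,j} = phi_{k-1,j} - phi_{kk} phi_{k-1,k-j},  j = 1..k-1.
Step k = 1:
  phi_11 = rho(1) = -0.3213.
Step k = 2:
  phi_22 = [rho(2) - phi_11 rho(1)] / [1 - phi_11 rho(1)] = [-0.2509 - (-0.3213)(-0.3213)] / [1 - (-0.3213)(-0.3213)]
         = -0.35413369 / 0.89676631 = -0.394901.
  Update: phi_21 = phi_11 - phi_22 phi_11 = -0.3213 - (-0.394901)(-0.3213) = -0.448182.
Step k = 3:
  phi_33 = [rho(3) - phi_21 rho(2) - phi_22 rho(1)] / [1 - phi_21 rho(1) - phi_22 rho(2)]
    numerator   = 0.2779 - (-0.448182)(-0.2509) - (-0.394901)(-0.3213) = 0.03856962
    denominator = 1 - (-0.448182)(-0.3213) - (-0.394901)(-0.2509) = 0.75691865
  phi_33 = 0.03856962 / 0.75691865 = 0.051.
Therefore phi_{33} = 0.0510.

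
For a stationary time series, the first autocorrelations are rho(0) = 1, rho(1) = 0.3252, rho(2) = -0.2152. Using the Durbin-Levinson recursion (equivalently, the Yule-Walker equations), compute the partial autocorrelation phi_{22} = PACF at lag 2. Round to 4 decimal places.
\phi_{22} = -0.3589

The PACF at lag k is phi_{kk}, the last component of the solution
to the Yule-Walker system G_k phi = r_k where
  (G_k)_{ij} = rho(|i - j|), (r_k)_i = rho(i), i,j = 1..k.
Equivalently, Durbin-Levinson gives phi_{kk} iteratively:
  phi_{11} = rho(1)
  phi_{kk} = [rho(k) - sum_{j=1..k-1} phi_{k-1,j} rho(k-j)]
            / [1 - sum_{j=1..k-1} phi_{k-1,j} rho(j)],
  phi_{k,j} = phi_{k-1,j} - phi_{kk} phi_{k-1,k-j},  j = 1..k-1.
Step k = 1:
  phi_11 = rho(1) = 0.3252.
Step k = 2:
  phi_22 = [rho(2) - phi_11 rho(1)] / [1 - phi_11 rho(1)] = [-0.2152 - (0.3252)(0.3252)] / [1 - (0.3252)(0.3252)]
         = -0.32095504 / 0.89424496 = -0.3589.
Therefore phi_{22} = -0.3589.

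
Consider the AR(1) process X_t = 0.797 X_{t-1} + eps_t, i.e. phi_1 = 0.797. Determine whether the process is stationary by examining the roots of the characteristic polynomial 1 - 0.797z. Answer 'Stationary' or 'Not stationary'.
\text{Stationary}

The AR(p) characteristic polynomial is P(z) = 1 - 0.797z.
Stationarity requires all roots to lie outside the unit circle, i.e. |z| > 1 for every root.
This is linear in z: 1 + (-0.797) z = 0  =>  z = -1/(-0.797) = 1.254705,  |z| = 1.254705.
Moduli of all roots: 1.2547.
All moduli strictly greater than 1? Yes.
Verdict: Stationary.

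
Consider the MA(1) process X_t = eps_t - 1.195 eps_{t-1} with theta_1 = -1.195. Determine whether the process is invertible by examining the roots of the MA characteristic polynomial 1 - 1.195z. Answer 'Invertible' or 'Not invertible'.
\text{Not invertible}

The MA(q) characteristic polynomial is P(z) = 1 - 1.195z.
Invertibility requires all roots to lie outside the unit circle, i.e. |z| > 1 for every root.
This is linear in z: 1 + (-1.195) z = 0  =>  z = -1/(-1.195) = 0.83682,  |z| = 0.83682.
Moduli of all roots: 0.8368.
All moduli strictly greater than 1? No.
Verdict: Not invertible.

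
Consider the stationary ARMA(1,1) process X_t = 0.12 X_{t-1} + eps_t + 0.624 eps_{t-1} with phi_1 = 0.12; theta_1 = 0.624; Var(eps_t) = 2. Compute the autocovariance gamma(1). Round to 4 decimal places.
\gamma(1) = 1.6228

Multiply the model equation by X_{t-k} and take expectations. With theta_0 = psi_0 = 1 and psi_j the MA(infinity) weights, this gives
  gamma(k) - sum_i phi_i gamma(k-i) = c_k,
  c_k = sigma^2 * sum_{j=k..q} theta_j psi_{j-k}   (c_k = 0 for k > q),
using gamma(-m) = gamma(m).
psi-weights needed (psi_j = theta_j + sum_i phi_i psi_{j-i}):
  psi_1 = theta_1 + phi_1 = 0.624 + (0.12) = 0.744
Right-hand sides:
  c_0 = sigma^2 (1 + theta_1 psi_1) = 2 * (1 + (0.624)(0.744)) = 2 * 1.464256 = 2.928512
  c_1 = sigma^2 theta_1 = 2 * (0.624) = 1.248
  c_2 = 0
Equations for k = 0 and k = 1 (AR order 1):
  gamma(0) = phi_1 gamma(1) + c_0
  gamma(1) = phi_1 gamma(0) + c_1
Substituting the second into the first: gamma(0) (1 - phi_1^2) = c_0 + phi_1 c_1, so
  gamma(0) = (c_0 + phi_1 c_1) / (1 - phi_1^2) = (2.928512 + (0.12)(1.248)) / (1 - (0.12)^2) = 3.078272 / 0.9856 = 3.123247.
  gamma(1) = phi_1 gamma(0) + c_1 = (0.12)(3.123247) + (1.248) = 1.62279.
Therefore gamma(1) = 1.6228 (to 4 decimal places).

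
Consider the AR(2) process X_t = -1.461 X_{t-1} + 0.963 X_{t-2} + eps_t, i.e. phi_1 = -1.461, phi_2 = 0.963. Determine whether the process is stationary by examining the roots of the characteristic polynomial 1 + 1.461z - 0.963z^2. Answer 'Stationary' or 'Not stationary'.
\text{Not stationary}

The AR(p) characteristic polynomial is P(z) = 1 + 1.461z - 0.963z^2.
Stationarity requires all roots to lie outside the unit circle, i.e. |z| > 1 for every root.
Set 1 + (1.461) z + (-0.963) z^2 = 0, i.e. a z^2 + b z + c = 0 with a = -0.963, b = 1.461, c = 1.
Discriminant D = b^2 - 4ac = (1.461)^2 - 4*(-0.963)*1 = 2.134521 - (-3.852) = 5.986521.
D >= 0, so the roots are real: z = (-b +/- sqrt(D)) / (2a) = (-1.461 +/- 2.446737) / (-1.926).
  z_1 = (-1.461 + 2.446737) / (-1.926) = -0.5118,   |z_1| = 0.5118.
  z_2 = (-1.461 - 2.446737) / (-1.926) = 2.0289,   |z_2| = 2.0289.
Moduli of all roots: 0.5118, 2.0289.
All moduli strictly greater than 1? No.
Verdict: Not stationary.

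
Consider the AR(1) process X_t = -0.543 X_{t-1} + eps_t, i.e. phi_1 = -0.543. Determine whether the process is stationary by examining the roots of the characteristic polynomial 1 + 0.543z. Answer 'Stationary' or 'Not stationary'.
\text{Stationary}

The AR(p) characteristic polynomial is P(z) = 1 + 0.543z.
Stationarity requires all roots to lie outside the unit circle, i.e. |z| > 1 for every root.
This is linear in z: 1 + (0.543) z = 0  =>  z = -1/(0.543) = -1.841621,  |z| = 1.841621.
Moduli of all roots: 1.8416.
All moduli strictly greater than 1? Yes.
Verdict: Stationary.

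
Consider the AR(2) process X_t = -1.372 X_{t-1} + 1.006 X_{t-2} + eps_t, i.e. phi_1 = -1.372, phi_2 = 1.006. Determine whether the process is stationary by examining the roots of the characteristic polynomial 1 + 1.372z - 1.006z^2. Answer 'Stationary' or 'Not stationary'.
\text{Not stationary}

The AR(p) characteristic polynomial is P(z) = 1 + 1.372z - 1.006z^2.
Stationarity requires all roots to lie outside the unit circle, i.e. |z| > 1 for every root.
Set 1 + (1.372) z + (-1.006) z^2 = 0, i.e. a z^2 + b z + c = 0 with a = -1.006, b = 1.372, c = 1.
Discriminant D = b^2 - 4ac = (1.372)^2 - 4*(-1.006)*1 = 1.882384 - (-4.024) = 5.906384.
D >= 0, so the roots are real: z = (-b +/- sqrt(D)) / (2a) = (-1.372 +/- 2.430305) / (-2.012).
  z_1 = (-1.372 + 2.430305) / (-2.012) = -0.526,   |z_1| = 0.526.
  z_2 = (-1.372 - 2.430305) / (-2.012) = 1.8898,   |z_2| = 1.8898.
Moduli of all roots: 0.5260, 1.8898.
All moduli strictly greater than 1? No.
Verdict: Not stationary.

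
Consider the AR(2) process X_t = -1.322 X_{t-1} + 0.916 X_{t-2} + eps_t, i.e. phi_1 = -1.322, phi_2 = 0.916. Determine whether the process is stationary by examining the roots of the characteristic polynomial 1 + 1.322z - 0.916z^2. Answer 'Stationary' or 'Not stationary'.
\text{Not stationary}

The AR(p) characteristic polynomial is P(z) = 1 + 1.322z - 0.916z^2.
Stationarity requires all roots to lie outside the unit circle, i.e. |z| > 1 for every root.
Set 1 + (1.322) z + (-0.916) z^2 = 0, i.e. a z^2 + b z + c = 0 with a = -0.916, b = 1.322, c = 1.
Discriminant D = b^2 - 4ac = (1.322)^2 - 4*(-0.916)*1 = 1.747684 - (-3.664) = 5.411684.
D >= 0, so the roots are real: z = (-b +/- sqrt(D)) / (2a) = (-1.322 +/- 2.326303) / (-1.832).
  z_1 = (-1.322 + 2.326303) / (-1.832) = -0.5482,   |z_1| = 0.5482.
  z_2 = (-1.322 - 2.326303) / (-1.832) = 1.9914,   |z_2| = 1.9914.
Moduli of all roots: 0.5482, 1.9914.
All moduli strictly greater than 1? No.
Verdict: Not stationary.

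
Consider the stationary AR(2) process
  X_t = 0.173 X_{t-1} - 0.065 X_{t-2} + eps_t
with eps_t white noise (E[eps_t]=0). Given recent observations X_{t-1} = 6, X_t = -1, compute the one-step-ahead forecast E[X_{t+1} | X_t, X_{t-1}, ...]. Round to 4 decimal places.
E[X_{t+1} \mid \mathcal F_t] = -0.5630

For an AR(p) model X_t = c + sum_i phi_i X_{t-i} + eps_t, the
one-step-ahead conditional mean is
  E[X_{t+1} | X_t, ...] = c + sum_i phi_i X_{t+1-i}.
Substitute known values:
  E[X_{t+1} | ...] = (0.173) * (-1) + (-0.065) * (6)
                   = -0.5630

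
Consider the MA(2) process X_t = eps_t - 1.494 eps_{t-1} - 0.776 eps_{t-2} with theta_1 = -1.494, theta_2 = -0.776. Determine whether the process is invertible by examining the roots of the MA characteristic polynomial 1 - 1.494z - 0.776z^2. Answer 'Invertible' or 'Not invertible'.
\text{Not invertible}

The MA(q) characteristic polynomial is P(z) = 1 - 1.494z - 0.776z^2.
Invertibility requires all roots to lie outside the unit circle, i.e. |z| > 1 for every root.
Set 1 + (-1.494) z + (-0.776) z^2 = 0, i.e. a z^2 + b z + c = 0 with a = -0.776, b = -1.494, c = 1.
Discriminant D = b^2 - 4ac = (-1.494)^2 - 4*(-0.776)*1 = 2.232036 - (-3.104) = 5.336036.
D >= 0, so the roots are real: z = (-b +/- sqrt(D)) / (2a) = (1.494 +/- 2.309986) / (-1.552).
  z_1 = (1.494 + 2.309986) / (-1.552) = -2.451,   |z_1| = 2.451.
  z_2 = (1.494 - 2.309986) / (-1.552) = 0.5258,   |z_2| = 0.5258.
Moduli of all roots: 2.4510, 0.5258.
All moduli strictly greater than 1? No.
Verdict: Not invertible.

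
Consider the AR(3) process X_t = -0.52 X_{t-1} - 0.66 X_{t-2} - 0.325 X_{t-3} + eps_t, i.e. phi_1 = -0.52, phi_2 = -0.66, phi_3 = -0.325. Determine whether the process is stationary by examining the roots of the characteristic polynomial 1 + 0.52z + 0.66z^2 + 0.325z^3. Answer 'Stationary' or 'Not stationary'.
\text{Stationary}

The AR(p) characteristic polynomial is P(z) = 1 + 0.52z + 0.66z^2 + 0.325z^3.
Stationarity requires all roots to lie outside the unit circle, i.e. |z| > 1 for every root.
Degree 3: look for a simple real root z0 first, then factor out (1 - z/z0) and solve the remaining quadratic.
Testing z0 = -2: P(-2) = 1 + (0.52)(-2) + (0.66)(-2)^2 + (0.325)(-2)^3
  = 1 + (-1.04) + (2.64) + (-2.6) = 0.  So z_0 = -2 is a root, |z_0| = 2.
Divide out the factor (1 + 0.5 z) = (1 - z/z0) (since 1/z0 = -0.5):
  P(z) = (1 + 0.5 z)(1 + (0.02) z + (0.65) z^2)
  [check: z-coef 0.02 - (-0.5) = 0.52; z^2-coef 0.65 - (-0.5)(0.02) = 0.66; z^3-coef -(-0.5)(0.65) = 0.325.]
Remaining roots from the quadratic factor 1 + (0.02) z + (0.65) z^2:
  Set 1 + (0.02) z + (0.65) z^2 = 0, i.e. a z^2 + b z + c = 0 with a = 0.65, b = 0.02, c = 1.
  Discriminant D = b^2 - 4ac = (0.02)^2 - 4*(0.65)*1 = 0.0004 - (2.6) = -2.5996.
  D < 0, so the roots are the complex-conjugate pair z = (-b +/- i sqrt(-D)) / (2a) = -0.0154 +/- 1.2403i.
  For a conjugate pair |z|^2 = z * conj(z) = (product of roots) = c/a = 1/(0.65) = 1.538462, so |z| = sqrt(1.538462) = 1.2403 for both roots.
Moduli of all roots: 2.0000, 1.2403, 1.2403.
All moduli strictly greater than 1? Yes.
Verdict: Stationary.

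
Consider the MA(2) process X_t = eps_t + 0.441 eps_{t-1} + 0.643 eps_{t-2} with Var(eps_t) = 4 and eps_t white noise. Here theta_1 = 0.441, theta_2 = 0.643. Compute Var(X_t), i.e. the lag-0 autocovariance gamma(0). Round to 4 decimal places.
\gamma(0) = 6.4317

For an MA(q) process X_t = eps_t + sum_i theta_i eps_{t-i} with
Var(eps_t) = sigma^2, the variance is
  gamma(0) = sigma^2 * (1 + sum_i theta_i^2).
  sum_i theta_i^2 = (0.441)^2 + (0.643)^2 = 0.194481 + 0.413449 = 0.60793.
  gamma(0) = 4 * (1 + 0.60793) = 4 * 1.60793 = 6.43172, which rounds to 6.4317.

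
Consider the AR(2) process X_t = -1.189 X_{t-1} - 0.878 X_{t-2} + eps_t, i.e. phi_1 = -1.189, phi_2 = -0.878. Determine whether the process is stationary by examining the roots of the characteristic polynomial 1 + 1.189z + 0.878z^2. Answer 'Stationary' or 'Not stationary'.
\text{Stationary}

The AR(p) characteristic polynomial is P(z) = 1 + 1.189z + 0.878z^2.
Stationarity requires all roots to lie outside the unit circle, i.e. |z| > 1 for every root.
Set 1 + (1.189) z + (0.878) z^2 = 0, i.e. a z^2 + b z + c = 0 with a = 0.878, b = 1.189, c = 1.
Discriminant D = b^2 - 4ac = (1.189)^2 - 4*(0.878)*1 = 1.413721 - (3.512) = -2.098279.
D < 0, so the roots are the complex-conjugate pair z = (-b +/- i sqrt(-D)) / (2a) = -0.6771 +/- 0.8249i.
For a conjugate pair |z|^2 = z * conj(z) = (product of roots) = c/a = 1/(0.878) = 1.138952, so |z| = sqrt(1.138952) = 1.0672 for both roots.
Moduli of all roots: 1.0672, 1.0672.
All moduli strictly greater than 1? Yes.
Verdict: Stationary.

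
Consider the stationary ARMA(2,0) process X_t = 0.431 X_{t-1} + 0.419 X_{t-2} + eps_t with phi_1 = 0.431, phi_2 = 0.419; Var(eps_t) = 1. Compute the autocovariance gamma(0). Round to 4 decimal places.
\gamma(0) = 2.6973

Multiply the model equation by X_{t-k} and take expectations. With theta_0 = psi_0 = 1 and psi_j the MA(infinity) weights, this gives
  gamma(k) - sum_i phi_i gamma(k-i) = c_k,
  c_k = sigma^2 * sum_{j=k..q} theta_j psi_{j-k}   (c_k = 0 for k > q),
using gamma(-m) = gamma(m).
Pure AR (q = 0): c_0 = sigma^2 = 1, c_k = 0 for k >= 1.
Equations for k = 0, 1, 2 (AR order 2, c_2 = 0):
  (E0) gamma(0) = phi_1 gamma(1) + phi_2 gamma(2) + c_0
  (E1) gamma(1) = phi_1 gamma(0) + phi_2 gamma(1) + c_1
  (E2) gamma(2) = phi_1 gamma(1) + phi_2 gamma(0)
From (E1): gamma(1) = A gamma(0) + B with
  A = phi_1 / (1 - phi_2) = 0.431 / 0.581 = 0.741824,   B = c_1 / (1 - phi_2) = 0 / 0.581 = 0.
Insert (E2) into (E0): gamma(0) (1 - phi_2^2) = phi_1 (1 + phi_2) gamma(1) + c_0.
  phi_1 (1 + phi_2) = (0.431)(1.419) = 0.611589,   1 - phi_2^2 = 0.824439.
Replace gamma(1) by A gamma(0) + B and collect gamma(0):
  gamma(0) [0.824439 - (0.611589)(0.741824)] = c_0 = 1
  gamma(0) * 0.370747 = 1
  gamma(0) = 1 / 0.370747 = 2.697255.
Therefore gamma(0) = 2.6973 (to 4 decimal places).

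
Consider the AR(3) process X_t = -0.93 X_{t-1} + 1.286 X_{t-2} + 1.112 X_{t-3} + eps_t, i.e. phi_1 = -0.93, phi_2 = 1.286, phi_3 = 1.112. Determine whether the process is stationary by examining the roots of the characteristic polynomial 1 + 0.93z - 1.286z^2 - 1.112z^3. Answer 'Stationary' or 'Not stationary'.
\text{Not stationary}

The AR(p) characteristic polynomial is P(z) = 1 + 0.93z - 1.286z^2 - 1.112z^3.
Stationarity requires all roots to lie outside the unit circle, i.e. |z| > 1 for every root.
Degree 3: look for a simple real root z0 first, then factor out (1 - z/z0) and solve the remaining quadratic.
Testing z0 = -1.25: P(-1.25) = 1 + (0.93)(-1.25) + (-1.286)(-1.25)^2 + (-1.112)(-1.25)^3
  = 1 + (-1.1625) + (-2.009375) + (2.171875) = 0.  So z_0 = -1.25 is a root, |z_0| = 1.25.
Divide out the factor (1 + 0.8 z) = (1 - z/z0) (since 1/z0 = -0.8):
  P(z) = (1 + 0.8 z)(1 + (0.13) z + (-1.39) z^2)
  [check: z-coef 0.13 - (-0.8) = 0.93; z^2-coef -1.39 - (-0.8)(0.13) = -1.286; z^3-coef -(-0.8)(-1.39) = -1.112.]
Remaining roots from the quadratic factor 1 + (0.13) z + (-1.39) z^2:
  Set 1 + (0.13) z + (-1.39) z^2 = 0, i.e. a z^2 + b z + c = 0 with a = -1.39, b = 0.13, c = 1.
  Discriminant D = b^2 - 4ac = (0.13)^2 - 4*(-1.39)*1 = 0.0169 - (-5.56) = 5.5769.
  D >= 0, so the roots are real: z = (-b +/- sqrt(D)) / (2a) = (-0.13 +/- 2.361546) / (-2.78).
    z_1 = (-0.13 + 2.361546) / (-2.78) = -0.8027,   |z_1| = 0.8027.
    z_2 = (-0.13 - 2.361546) / (-2.78) = 0.8962,   |z_2| = 0.8962.
Moduli of all roots: 1.2500, 0.8027, 0.8962.
All moduli strictly greater than 1? No.
Verdict: Not stationary.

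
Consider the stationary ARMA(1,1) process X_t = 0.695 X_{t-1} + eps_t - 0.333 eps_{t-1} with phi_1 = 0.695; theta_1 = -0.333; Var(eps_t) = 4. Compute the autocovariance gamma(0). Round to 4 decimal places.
\gamma(0) = 5.0139

Multiply the model equation by X_{t-k} and take expectations. With theta_0 = psi_0 = 1 and psi_j the MA(infinity) weights, this gives
  gamma(k) - sum_i phi_i gamma(k-i) = c_k,
  c_k = sigma^2 * sum_{j=k..q} theta_j psi_{j-k}   (c_k = 0 for k > q),
using gamma(-m) = gamma(m).
psi-weights needed (psi_j = theta_j + sum_i phi_i psi_{j-i}):
  psi_1 = theta_1 + phi_1 = -0.333 + (0.695) = 0.362
Right-hand sides:
  c_0 = sigma^2 (1 + theta_1 psi_1) = 4 * (1 + (-0.333)(0.362)) = 4 * 0.879454 = 3.517816
  c_1 = sigma^2 theta_1 = 4 * (-0.333) = -1.332
  c_2 = 0
Equations for k = 0 and k = 1 (AR order 1):
  gamma(0) = phi_1 gamma(1) + c_0
  gamma(1) = phi_1 gamma(0) + c_1
Substituting the second into the first: gamma(0) (1 - phi_1^2) = c_0 + phi_1 c_1, so
  gamma(0) = (c_0 + phi_1 c_1) / (1 - phi_1^2) = (3.517816 + (0.695)(-1.332)) / (1 - (0.695)^2) = 2.592076 / 0.516975 = 5.013929.
Therefore gamma(0) = 5.0139 (to 4 decimal places).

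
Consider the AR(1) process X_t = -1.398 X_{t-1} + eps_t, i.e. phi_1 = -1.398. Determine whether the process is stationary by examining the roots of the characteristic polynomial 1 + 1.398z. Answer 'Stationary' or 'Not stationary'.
\text{Not stationary}

The AR(p) characteristic polynomial is P(z) = 1 + 1.398z.
Stationarity requires all roots to lie outside the unit circle, i.e. |z| > 1 for every root.
This is linear in z: 1 + (1.398) z = 0  =>  z = -1/(1.398) = -0.715308,  |z| = 0.715308.
Moduli of all roots: 0.7153.
All moduli strictly greater than 1? No.
Verdict: Not stationary.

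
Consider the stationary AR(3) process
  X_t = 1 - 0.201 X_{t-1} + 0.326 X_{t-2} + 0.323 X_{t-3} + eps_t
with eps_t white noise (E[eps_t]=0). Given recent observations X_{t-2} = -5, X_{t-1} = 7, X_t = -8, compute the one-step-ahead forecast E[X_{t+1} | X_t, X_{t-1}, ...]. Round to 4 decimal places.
E[X_{t+1} \mid \mathcal F_t] = 3.2750

For an AR(p) model X_t = c + sum_i phi_i X_{t-i} + eps_t, the
one-step-ahead conditional mean is
  E[X_{t+1} | X_t, ...] = c + sum_i phi_i X_{t+1-i}.
Substitute known values:
  E[X_{t+1} | ...] = 1 + (-0.201) * (-8) + (0.326) * (7) + (0.323) * (-5)
                   = 3.2750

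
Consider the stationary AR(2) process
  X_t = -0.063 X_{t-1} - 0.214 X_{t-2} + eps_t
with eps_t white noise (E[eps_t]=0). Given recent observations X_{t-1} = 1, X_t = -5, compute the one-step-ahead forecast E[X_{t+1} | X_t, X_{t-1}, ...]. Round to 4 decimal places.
E[X_{t+1} \mid \mathcal F_t] = 0.1010

For an AR(p) model X_t = c + sum_i phi_i X_{t-i} + eps_t, the
one-step-ahead conditional mean is
  E[X_{t+1} | X_t, ...] = c + sum_i phi_i X_{t+1-i}.
Substitute known values:
  E[X_{t+1} | ...] = (-0.063) * (-5) + (-0.214) * (1)
                   = 0.1010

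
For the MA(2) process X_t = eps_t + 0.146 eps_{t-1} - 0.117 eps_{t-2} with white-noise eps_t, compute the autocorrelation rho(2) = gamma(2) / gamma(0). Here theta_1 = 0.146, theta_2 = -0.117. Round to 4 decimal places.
\rho(2) = -0.1130

For an MA(q) process with theta_0 = 1, the autocovariance is
  gamma(k) = sigma^2 * sum_{i=0..q-k} theta_i * theta_{i+k},
and rho(k) = gamma(k) / gamma(0). Sigma^2 cancels.
  numerator   = (1)*(-0.117) = -0.117.
  denominator = (1)^2 + (0.146)^2 + (-0.117)^2 = 1.035005.
  rho(2) = -0.117 / 1.035005 = -0.1130.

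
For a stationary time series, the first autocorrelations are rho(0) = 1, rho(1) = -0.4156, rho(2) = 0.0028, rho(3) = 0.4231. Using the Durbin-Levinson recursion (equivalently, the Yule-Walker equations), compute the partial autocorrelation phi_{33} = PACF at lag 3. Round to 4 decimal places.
\phi_{33} = 0.4280

The PACF at lag k is phi_{kk}, the last component of the solution
to the Yule-Walker system G_k phi = r_k where
  (G_k)_{ij} = rho(|i - j|), (r_k)_i = rho(i), i,j = 1..k.
Equivalently, Durbin-Levinson gives phi_{kk} iteratively:
  phi_{11} = rho(1)
  phi_{kk} = [rho(k) - sum_{j=1..k-1} phi_{k-1,j} rho(k-j)]
            / [1 - sum_{j=1..k-1} phi_{k-1,j} rho(j)],
  phi_{k,j} = phi_{k-1,j} - phi_{kk} phi_{k-1,k-j},  j = 1..k-1.
Step k = 1:
  phi_11 = rho(1) = -0.4156.
Step k = 2:
  phi_22 = [rho(2) - phi_11 rho(1)] / [1 - phi_11 rho(1)] = [0.0028 - (-0.4156)(-0.4156)] / [1 - (-0.4156)(-0.4156)]
         = -0.16992336 / 0.82727664 = -0.205401.
  Update: phi_21 = phi_11 - phi_22 phi_11 = -0.4156 - (-0.205401)(-0.4156) = -0.500965.
Step k = 3:
  phi_33 = [rho(3) - phi_21 rho(2) - phi_22 rho(1)] / [1 - phi_21 rho(1) - phi_22 rho(2)]
    numerator   = 0.4231 - (-0.500965)(0.0028) - (-0.205401)(-0.4156) = 0.33913809
    denominator = 1 - (-0.500965)(-0.4156) - (-0.205401)(0.0028) = 0.79237423
  phi_33 = 0.33913809 / 0.79237423 = 0.428.
Therefore phi_{33} = 0.4280.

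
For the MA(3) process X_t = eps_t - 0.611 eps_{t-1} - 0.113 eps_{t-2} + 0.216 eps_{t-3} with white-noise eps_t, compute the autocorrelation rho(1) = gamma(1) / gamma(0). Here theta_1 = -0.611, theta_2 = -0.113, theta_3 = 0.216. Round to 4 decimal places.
\rho(1) = -0.3953

For an MA(q) process with theta_0 = 1, the autocovariance is
  gamma(k) = sigma^2 * sum_{i=0..q-k} theta_i * theta_{i+k},
and rho(k) = gamma(k) / gamma(0). Sigma^2 cancels.
  numerator   = (1)*(-0.611) + (-0.611)*(-0.113) + (-0.113)*(0.216) = -0.566365.
  denominator = (1)^2 + (-0.611)^2 + (-0.113)^2 + (0.216)^2 = 1.432746.
  rho(1) = -0.566365 / 1.432746 = -0.3953.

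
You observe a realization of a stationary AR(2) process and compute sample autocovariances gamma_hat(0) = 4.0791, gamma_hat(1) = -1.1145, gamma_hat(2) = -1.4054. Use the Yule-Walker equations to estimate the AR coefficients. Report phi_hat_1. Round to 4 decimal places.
\hat\phi_{1} = -0.3970

The Yule-Walker equations for an AR(p) process read, in matrix form,
  Gamma_p phi = r_p,   with   (Gamma_p)_{ij} = gamma(|i - j|),
                       (r_p)_i = gamma(i),   i,j = 1..p.
Substitute the sample gammas (Toeplitz matrix and right-hand side of size 2):
  Gamma_p = [[4.0791, -1.1145], [-1.1145, 4.0791]]
  r_p     = [-1.1145, -1.4054]
Written out:
  4.0791 phi_1 - 1.1145 phi_2 = -1.1145
  -1.1145 phi_1 + 4.0791 phi_2 = -1.4054
Solve by Cramer's rule:
  det = gamma(0)^2 - gamma(1)^2 = (4.0791)^2 - (-1.1145)^2 = 16.63905681 - 1.24211025 = 15.39694656
  phi_hat_1 = [gamma(1) gamma(0) - gamma(1) gamma(2)] / det = [(-1.1145)(4.0791) - (-1.1145)(-1.4054)] / 15.39694656 = -6.11247525 / 15.39694656 = -0.397
  phi_hat_2 = [gamma(0) gamma(2) - gamma(1)^2] / det = [(4.0791)(-1.4054) - (-1.1145)^2] / 15.39694656 = -6.97487739 / 15.39694656 = -0.453
So phi_hat = [-0.3970, -0.4530].
Therefore phi_hat_1 = -0.3970.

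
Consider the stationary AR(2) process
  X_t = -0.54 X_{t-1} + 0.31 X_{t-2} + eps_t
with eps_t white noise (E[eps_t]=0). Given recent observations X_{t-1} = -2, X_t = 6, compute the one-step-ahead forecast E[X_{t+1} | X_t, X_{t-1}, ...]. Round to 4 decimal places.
E[X_{t+1} \mid \mathcal F_t] = -3.8600

For an AR(p) model X_t = c + sum_i phi_i X_{t-i} + eps_t, the
one-step-ahead conditional mean is
  E[X_{t+1} | X_t, ...] = c + sum_i phi_i X_{t+1-i}.
Substitute known values:
  E[X_{t+1} | ...] = (-0.54) * (6) + (0.31) * (-2)
                   = -3.8600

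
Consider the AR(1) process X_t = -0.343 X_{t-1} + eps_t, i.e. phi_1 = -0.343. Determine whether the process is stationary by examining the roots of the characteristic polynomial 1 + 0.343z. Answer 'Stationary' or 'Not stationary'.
\text{Stationary}

The AR(p) characteristic polynomial is P(z) = 1 + 0.343z.
Stationarity requires all roots to lie outside the unit circle, i.e. |z| > 1 for every root.
This is linear in z: 1 + (0.343) z = 0  =>  z = -1/(0.343) = -2.915452,  |z| = 2.915452.
Moduli of all roots: 2.9155.
All moduli strictly greater than 1? Yes.
Verdict: Stationary.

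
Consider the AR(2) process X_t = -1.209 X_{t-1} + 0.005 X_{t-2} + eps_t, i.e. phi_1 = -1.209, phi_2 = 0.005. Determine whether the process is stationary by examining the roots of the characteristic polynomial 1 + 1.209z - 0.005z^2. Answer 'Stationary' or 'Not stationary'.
\text{Not stationary}

The AR(p) characteristic polynomial is P(z) = 1 + 1.209z - 0.005z^2.
Stationarity requires all roots to lie outside the unit circle, i.e. |z| > 1 for every root.
Set 1 + (1.209) z + (-0.005) z^2 = 0, i.e. a z^2 + b z + c = 0 with a = -0.005, b = 1.209, c = 1.
Discriminant D = b^2 - 4ac = (1.209)^2 - 4*(-0.005)*1 = 1.461681 - (-0.02) = 1.481681.
D >= 0, so the roots are real: z = (-b +/- sqrt(D)) / (2a) = (-1.209 +/- 1.217243) / (-0.01).
  z_1 = (-1.209 + 1.217243) / (-0.01) = -0.8243,   |z_1| = 0.8243.
  z_2 = (-1.209 - 1.217243) / (-0.01) = 242.6243,   |z_2| = 242.6243.
Moduli of all roots: 0.8243, 242.6243.
All moduli strictly greater than 1? No.
Verdict: Not stationary.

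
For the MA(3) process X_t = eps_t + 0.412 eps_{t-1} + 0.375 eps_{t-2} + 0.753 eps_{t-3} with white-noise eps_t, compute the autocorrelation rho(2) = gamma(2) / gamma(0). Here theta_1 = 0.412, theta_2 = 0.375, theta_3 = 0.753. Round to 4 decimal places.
\rho(2) = 0.3650

For an MA(q) process with theta_0 = 1, the autocovariance is
  gamma(k) = sigma^2 * sum_{i=0..q-k} theta_i * theta_{i+k},
and rho(k) = gamma(k) / gamma(0). Sigma^2 cancels.
  numerator   = (1)*(0.375) + (0.412)*(0.753) = 0.685236.
  denominator = (1)^2 + (0.412)^2 + (0.375)^2 + (0.753)^2 = 1.877378.
  rho(2) = 0.685236 / 1.877378 = 0.3650.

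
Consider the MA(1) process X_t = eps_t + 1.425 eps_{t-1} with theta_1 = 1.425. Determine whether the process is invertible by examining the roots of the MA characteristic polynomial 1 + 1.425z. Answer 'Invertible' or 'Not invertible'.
\text{Not invertible}

The MA(q) characteristic polynomial is P(z) = 1 + 1.425z.
Invertibility requires all roots to lie outside the unit circle, i.e. |z| > 1 for every root.
This is linear in z: 1 + (1.425) z = 0  =>  z = -1/(1.425) = -0.701754,  |z| = 0.701754.
Moduli of all roots: 0.7018.
All moduli strictly greater than 1? No.
Verdict: Not invertible.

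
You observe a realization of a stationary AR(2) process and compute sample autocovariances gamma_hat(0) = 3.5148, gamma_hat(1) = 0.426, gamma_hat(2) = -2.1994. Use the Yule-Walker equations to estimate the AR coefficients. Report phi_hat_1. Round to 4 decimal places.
\hat\phi_{1} = 0.2000

The Yule-Walker equations for an AR(p) process read, in matrix form,
  Gamma_p phi = r_p,   with   (Gamma_p)_{ij} = gamma(|i - j|),
                       (r_p)_i = gamma(i),   i,j = 1..p.
Substitute the sample gammas (Toeplitz matrix and right-hand side of size 2):
  Gamma_p = [[3.5148, 0.426], [0.426, 3.5148]]
  r_p     = [0.426, -2.1994]
Written out:
  3.5148 phi_1 + 0.426 phi_2 = 0.426
  0.426 phi_1 + 3.5148 phi_2 = -2.1994
Solve by Cramer's rule:
  det = gamma(0)^2 - gamma(1)^2 = (3.5148)^2 - (0.426)^2 = 12.35381904 - 0.181476 = 12.17234304
  phi_hat_1 = [gamma(1) gamma(0) - gamma(1) gamma(2)] / det = [(0.426)(3.5148) - (0.426)(-2.1994)] / 12.17234304 = 2.4342492 / 12.17234304 = 0.2
  phi_hat_2 = [gamma(0) gamma(2) - gamma(1)^2] / det = [(3.5148)(-2.1994) - (0.426)^2] / 12.17234304 = -7.91192712 / 12.17234304 = -0.65
So phi_hat = [0.2000, -0.6500].
Therefore phi_hat_1 = 0.2000.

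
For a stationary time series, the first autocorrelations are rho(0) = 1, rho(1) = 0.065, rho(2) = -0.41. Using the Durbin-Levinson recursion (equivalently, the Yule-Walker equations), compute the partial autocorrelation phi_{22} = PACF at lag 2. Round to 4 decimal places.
\phi_{22} = -0.4160

The PACF at lag k is phi_{kk}, the last component of the solution
to the Yule-Walker system G_k phi = r_k where
  (G_k)_{ij} = rho(|i - j|), (r_k)_i = rho(i), i,j = 1..k.
Equivalently, Durbin-Levinson gives phi_{kk} iteratively:
  phi_{11} = rho(1)
  phi_{kk} = [rho(k) - sum_{j=1..k-1} phi_{k-1,j} rho(k-j)]
            / [1 - sum_{j=1..k-1} phi_{k-1,j} rho(j)],
  phi_{k,j} = phi_{k-1,j} - phi_{kk} phi_{k-1,k-j},  j = 1..k-1.
Step k = 1:
  phi_11 = rho(1) = 0.065.
Step k = 2:
  phi_22 = [rho(2) - phi_11 rho(1)] / [1 - phi_11 rho(1)] = [-0.41 - (0.065)(0.065)] / [1 - (0.065)(0.065)]
         = -0.414225 / 0.995775 = -0.416.
Therefore phi_{22} = -0.4160.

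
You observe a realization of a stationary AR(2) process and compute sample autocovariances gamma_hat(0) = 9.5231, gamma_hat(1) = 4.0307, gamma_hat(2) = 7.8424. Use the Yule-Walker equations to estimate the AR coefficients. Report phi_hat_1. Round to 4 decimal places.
\hat\phi_{1} = 0.0910

The Yule-Walker equations for an AR(p) process read, in matrix form,
  Gamma_p phi = r_p,   with   (Gamma_p)_{ij} = gamma(|i - j|),
                       (r_p)_i = gamma(i),   i,j = 1..p.
Substitute the sample gammas (Toeplitz matrix and right-hand side of size 2):
  Gamma_p = [[9.5231, 4.0307], [4.0307, 9.5231]]
  r_p     = [4.0307, 7.8424]
Written out:
  9.5231 phi_1 + 4.0307 phi_2 = 4.0307
  4.0307 phi_1 + 9.5231 phi_2 = 7.8424
Solve by Cramer's rule:
  det = gamma(0)^2 - gamma(1)^2 = (9.5231)^2 - (4.0307)^2 = 90.68943361 - 16.24654249 = 74.44289112
  phi_hat_1 = [gamma(1) gamma(0) - gamma(1) gamma(2)] / det = [(4.0307)(9.5231) - (4.0307)(7.8424)] / 74.44289112 = 6.77439749 / 74.44289112 = 0.091
  phi_hat_2 = [gamma(0) gamma(2) - gamma(1)^2] / det = [(9.5231)(7.8424) - (4.0307)^2] / 74.44289112 = 58.43741695 / 74.44289112 = 0.785
So phi_hat = [0.0910, 0.7850].
Therefore phi_hat_1 = 0.0910.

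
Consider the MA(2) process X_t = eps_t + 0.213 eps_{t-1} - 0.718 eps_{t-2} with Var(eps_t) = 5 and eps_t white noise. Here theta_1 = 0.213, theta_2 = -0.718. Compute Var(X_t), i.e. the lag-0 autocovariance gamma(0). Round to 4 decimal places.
\gamma(0) = 7.8045

For an MA(q) process X_t = eps_t + sum_i theta_i eps_{t-i} with
Var(eps_t) = sigma^2, the variance is
  gamma(0) = sigma^2 * (1 + sum_i theta_i^2).
  sum_i theta_i^2 = (0.213)^2 + (-0.718)^2 = 0.045369 + 0.515524 = 0.560893.
  gamma(0) = 5 * (1 + 0.560893) = 5 * 1.560893 = 7.804465, which rounds to 7.8045.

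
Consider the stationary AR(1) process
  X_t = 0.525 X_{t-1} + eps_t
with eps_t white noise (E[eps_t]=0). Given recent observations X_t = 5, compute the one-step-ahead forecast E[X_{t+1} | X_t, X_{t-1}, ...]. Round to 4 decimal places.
E[X_{t+1} \mid \mathcal F_t] = 2.6250

For an AR(p) model X_t = c + sum_i phi_i X_{t-i} + eps_t, the
one-step-ahead conditional mean is
  E[X_{t+1} | X_t, ...] = c + sum_i phi_i X_{t+1-i}.
Substitute known values:
  E[X_{t+1} | ...] = (0.525) * (5)
                   = 2.6250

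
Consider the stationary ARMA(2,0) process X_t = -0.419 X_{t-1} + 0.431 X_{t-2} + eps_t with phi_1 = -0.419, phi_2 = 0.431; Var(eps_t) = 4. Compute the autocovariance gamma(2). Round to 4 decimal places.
\gamma(2) = 7.9368

Multiply the model equation by X_{t-k} and take expectations. With theta_0 = psi_0 = 1 and psi_j the MA(infinity) weights, this gives
  gamma(k) - sum_i phi_i gamma(k-i) = c_k,
  c_k = sigma^2 * sum_{j=k..q} theta_j psi_{j-k}   (c_k = 0 for k > q),
using gamma(-m) = gamma(m).
Pure AR (q = 0): c_0 = sigma^2 = 4, c_k = 0 for k >= 1.
Equations for k = 0, 1, 2 (AR order 2, c_2 = 0):
  (E0) gamma(0) = phi_1 gamma(1) + phi_2 gamma(2) + c_0
  (E1) gamma(1) = phi_1 gamma(0) + phi_2 gamma(1) + c_1
  (E2) gamma(2) = phi_1 gamma(1) + phi_2 gamma(0)
From (E1): gamma(1) = A gamma(0) + B with
  A = phi_1 / (1 - phi_2) = -0.419 / 0.569 = -0.73638,   B = c_1 / (1 - phi_2) = 0 / 0.569 = 0.
Insert (E2) into (E0): gamma(0) (1 - phi_2^2) = phi_1 (1 + phi_2) gamma(1) + c_0.
  phi_1 (1 + phi_2) = (-0.419)(1.431) = -0.599589,   1 - phi_2^2 = 0.814239.
Replace gamma(1) by A gamma(0) + B and collect gamma(0):
  gamma(0) [0.814239 - (-0.599589)(-0.73638)] = c_0 = 4
  gamma(0) * 0.372714 = 4
  gamma(0) = 4 / 0.372714 = 10.732093.
  gamma(1) = A gamma(0) = (-0.73638)(10.732093) = -7.902894.
  gamma(2) = phi_1 gamma(1) + phi_2 gamma(0) = (-0.419)(-7.902894) + (0.431)(10.732093) = 7.936845.
Therefore gamma(2) = 7.9368 (to 4 decimal places).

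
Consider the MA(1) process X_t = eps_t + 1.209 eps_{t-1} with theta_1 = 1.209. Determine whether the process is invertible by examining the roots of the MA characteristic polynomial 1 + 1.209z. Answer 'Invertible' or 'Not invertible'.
\text{Not invertible}

The MA(q) characteristic polynomial is P(z) = 1 + 1.209z.
Invertibility requires all roots to lie outside the unit circle, i.e. |z| > 1 for every root.
This is linear in z: 1 + (1.209) z = 0  =>  z = -1/(1.209) = -0.82713,  |z| = 0.82713.
Moduli of all roots: 0.8271.
All moduli strictly greater than 1? No.
Verdict: Not invertible.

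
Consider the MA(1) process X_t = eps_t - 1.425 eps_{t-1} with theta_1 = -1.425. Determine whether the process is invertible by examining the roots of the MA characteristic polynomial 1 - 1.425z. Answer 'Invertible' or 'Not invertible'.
\text{Not invertible}

The MA(q) characteristic polynomial is P(z) = 1 - 1.425z.
Invertibility requires all roots to lie outside the unit circle, i.e. |z| > 1 for every root.
This is linear in z: 1 + (-1.425) z = 0  =>  z = -1/(-1.425) = 0.701754,  |z| = 0.701754.
Moduli of all roots: 0.7018.
All moduli strictly greater than 1? No.
Verdict: Not invertible.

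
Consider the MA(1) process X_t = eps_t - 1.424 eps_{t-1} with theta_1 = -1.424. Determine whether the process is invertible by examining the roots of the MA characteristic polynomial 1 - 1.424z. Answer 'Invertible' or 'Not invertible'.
\text{Not invertible}

The MA(q) characteristic polynomial is P(z) = 1 - 1.424z.
Invertibility requires all roots to lie outside the unit circle, i.e. |z| > 1 for every root.
This is linear in z: 1 + (-1.424) z = 0  =>  z = -1/(-1.424) = 0.702247,  |z| = 0.702247.
Moduli of all roots: 0.7022.
All moduli strictly greater than 1? No.
Verdict: Not invertible.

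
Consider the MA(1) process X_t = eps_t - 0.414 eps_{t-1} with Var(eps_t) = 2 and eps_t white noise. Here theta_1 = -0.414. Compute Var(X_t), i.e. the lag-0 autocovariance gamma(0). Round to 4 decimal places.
\gamma(0) = 2.3428

For an MA(q) process X_t = eps_t + sum_i theta_i eps_{t-i} with
Var(eps_t) = sigma^2, the variance is
  gamma(0) = sigma^2 * (1 + sum_i theta_i^2).
  sum_i theta_i^2 = (-0.414)^2 = 0.171396.
  gamma(0) = 2 * (1 + 0.171396) = 2 * 1.171396 = 2.342792, which rounds to 2.3428.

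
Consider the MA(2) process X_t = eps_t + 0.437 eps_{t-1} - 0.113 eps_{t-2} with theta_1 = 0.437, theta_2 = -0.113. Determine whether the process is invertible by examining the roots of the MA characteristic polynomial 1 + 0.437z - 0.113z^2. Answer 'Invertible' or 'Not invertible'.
\text{Invertible}

The MA(q) characteristic polynomial is P(z) = 1 + 0.437z - 0.113z^2.
Invertibility requires all roots to lie outside the unit circle, i.e. |z| > 1 for every root.
Set 1 + (0.437) z + (-0.113) z^2 = 0, i.e. a z^2 + b z + c = 0 with a = -0.113, b = 0.437, c = 1.
Discriminant D = b^2 - 4ac = (0.437)^2 - 4*(-0.113)*1 = 0.190969 - (-0.452) = 0.642969.
D >= 0, so the roots are real: z = (-b +/- sqrt(D)) / (2a) = (-0.437 +/- 0.801853) / (-0.226).
  z_1 = (-0.437 + 0.801853) / (-0.226) = -1.6144,   |z_1| = 1.6144.
  z_2 = (-0.437 - 0.801853) / (-0.226) = 5.4817,   |z_2| = 5.4817.
Moduli of all roots: 1.6144, 5.4817.
All moduli strictly greater than 1? Yes.
Verdict: Invertible.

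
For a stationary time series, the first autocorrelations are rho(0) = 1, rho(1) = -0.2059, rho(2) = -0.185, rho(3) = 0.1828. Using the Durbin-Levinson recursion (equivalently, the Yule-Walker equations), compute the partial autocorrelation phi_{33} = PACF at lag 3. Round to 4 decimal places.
\phi_{33} = 0.0960

The PACF at lag k is phi_{kk}, the last component of the solution
to the Yule-Walker system G_k phi = r_k where
  (G_k)_{ij} = rho(|i - j|), (r_k)_i = rho(i), i,j = 1..k.
Equivalently, Durbin-Levinson gives phi_{kk} iteratively:
  phi_{11} = rho(1)
  phi_{kk} = [rho(k) - sum_{j=1..k-1} phi_{k-1,j} rho(k-j)]
            / [1 - sum_{j=1..k-1} phi_{k-1,j} rho(j)],
  phi_{k,j} = phi_{k-1,j} - phi_{kk} phi_{k-1,k-j},  j = 1..k-1.
Step k = 1:
  phi_11 = rho(1) = -0.2059.
Step k = 2:
  phi_22 = [rho(2) - phi_11 rho(1)] / [1 - phi_11 rho(1)] = [-0.185 - (-0.2059)(-0.2059)] / [1 - (-0.2059)(-0.2059)]
         = -0.22739481 / 0.95760519 = -0.237462.
  Update: phi_21 = phi_11 - phi_22 phi_11 = -0.2059 - (-0.237462)(-0.2059) = -0.254793.
Step k = 3:
  phi_33 = [rho(3) - phi_21 rho(2) - phi_22 rho(1)] / [1 - phi_21 rho(1) - phi_22 rho(2)]
    numerator   = 0.1828 - (-0.254793)(-0.185) - (-0.237462)(-0.2059) = 0.0867698
    denominator = 1 - (-0.254793)(-0.2059) - (-0.237462)(-0.185) = 0.90360757
  phi_33 = 0.0867698 / 0.90360757 = 0.096.
Therefore phi_{33} = 0.0960.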